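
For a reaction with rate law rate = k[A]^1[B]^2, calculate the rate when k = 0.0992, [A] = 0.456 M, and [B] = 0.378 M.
0.006463 M/s

rate = k·[A]^1·[B]^2 = 0.0992·(0.456)^1·(0.378)^2 = 0.0992·0.456·0.142884 = 0.006463 M/s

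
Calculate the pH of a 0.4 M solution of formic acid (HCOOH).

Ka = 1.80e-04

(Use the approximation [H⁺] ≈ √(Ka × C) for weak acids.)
pH = 2.07

[H⁺] = √(Ka × C) = √(1.80e-04 × 0.4) = 8.4853e-03. pH = -log(8.4853e-03)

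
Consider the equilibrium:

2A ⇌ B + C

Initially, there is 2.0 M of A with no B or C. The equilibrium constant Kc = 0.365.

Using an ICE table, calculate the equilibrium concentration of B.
[B] = 0.547 M

ICE: [A] = 2.0 − 2x, [B] = [C] = x.
Kc = x²/(2.0 − 2x)² = 0.365 ⇒ √Kc = x/(2.0 − 2x).
x = √0.365·2.0/(1 + 2√0.365) = 0.60415·2.0/2.2083 = 0.54716.
[B] = x = 0.547 M.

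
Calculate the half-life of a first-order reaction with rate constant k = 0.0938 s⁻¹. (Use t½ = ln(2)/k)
7.39 s

t½ = ln(2)/k = 0.6931/0.0938 = 7.39 s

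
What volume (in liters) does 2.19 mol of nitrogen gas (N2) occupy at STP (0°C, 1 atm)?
At STP, 1 mol of gas occupies 22.4 L
Volume = 2.19 mol × 22.4 L/mol = 49.06 L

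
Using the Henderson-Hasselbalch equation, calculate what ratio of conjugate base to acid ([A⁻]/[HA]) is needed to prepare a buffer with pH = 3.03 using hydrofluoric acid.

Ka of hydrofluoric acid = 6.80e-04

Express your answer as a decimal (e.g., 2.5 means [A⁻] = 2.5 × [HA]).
[A⁻]/[HA] = 0.729

pKa = −log(6.80e-04) = 3.1675. pH = pKa + log([A⁻]/[HA]). 3.03 = 3.1675 + log(ratio). log(ratio) = 3.03 − 3.1675 = -0.1375. ratio = 10^(-0.1375) = 0.729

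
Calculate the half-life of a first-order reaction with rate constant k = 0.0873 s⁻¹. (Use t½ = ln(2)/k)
7.94 s

t½ = ln(2)/k = 0.6931/0.0873 = 7.94 s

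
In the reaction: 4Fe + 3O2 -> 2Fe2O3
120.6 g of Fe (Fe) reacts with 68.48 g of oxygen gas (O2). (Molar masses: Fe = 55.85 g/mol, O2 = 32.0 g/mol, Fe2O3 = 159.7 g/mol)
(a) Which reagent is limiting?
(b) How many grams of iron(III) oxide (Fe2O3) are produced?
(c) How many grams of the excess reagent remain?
(a) Fe, (b) 172.4 g, (c) 16.66 g

Moles of Fe = 120.6 g ÷ 55.85 g/mol = 2.15936 mol
Moles of O2 = 68.48 g ÷ 32.0 g/mol = 2.14 mol
Moles ÷ coefficient: Fe: 2.15936/4 = 0.5398, O2: 2.14/3 = 0.7133
(a) Fe has the smaller value, so Fe is the limiting reagent.
(b) Moles of Fe2O3 = 2.15936 mol Fe × (2/4) = 1.07968 mol; mass = 1.07968 mol × 159.7 g/mol = 172.4 g
(c) O2 consumed = 2.15936 × (3/4) = 1.61952 mol; remaining = 2.14 − 1.61952 = 0.520483 mol; mass = 0.520483 mol × 32.0 g/mol = 16.66 g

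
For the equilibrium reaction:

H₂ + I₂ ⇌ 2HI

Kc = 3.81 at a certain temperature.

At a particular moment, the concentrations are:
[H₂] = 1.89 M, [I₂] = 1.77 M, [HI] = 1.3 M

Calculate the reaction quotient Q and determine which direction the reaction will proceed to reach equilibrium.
Q = 0.505, Q < K, reaction proceeds forward (toward products)

Q = ([HI]^2) / ([H₂] × [I₂])
  = ((1.3)^2) / ((1.89)·(1.77)) = 1.69/3.3453 = 0.5052
Since Q = 0.5052 < Kc = 3.81, the reaction proceeds forward (toward products) to reach equilibrium.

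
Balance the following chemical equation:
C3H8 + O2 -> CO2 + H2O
Balanced equation:
C3H8 + 5O2 -> 3CO2 + 4H2O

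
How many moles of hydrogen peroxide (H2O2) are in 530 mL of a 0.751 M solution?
Moles = Molarity × Volume (L)
Moles = 0.751 M × 0.53 L = 0.398 mol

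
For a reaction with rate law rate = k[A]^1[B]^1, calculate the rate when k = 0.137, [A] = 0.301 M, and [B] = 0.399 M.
0.01645 M/s

rate = k·[A]^1·[B]^1 = 0.137·(0.301)^1·(0.399)^1 = 0.137·0.301·0.399 = 0.01645 M/s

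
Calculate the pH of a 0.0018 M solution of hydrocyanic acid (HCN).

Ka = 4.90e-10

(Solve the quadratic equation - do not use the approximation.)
pH = 6.03

x² + Ka×x - Ka×C = 0. Using quadratic formula: [H⁺] = 9.3890e-07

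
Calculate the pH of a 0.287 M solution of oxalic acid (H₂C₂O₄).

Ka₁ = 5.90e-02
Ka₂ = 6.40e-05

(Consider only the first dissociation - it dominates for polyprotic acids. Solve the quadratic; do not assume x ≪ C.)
pH = 0.98

x² + Ka₁·x − Ka₁·C = 0 with Ka₁ = 5.90e-02, C = 0.287.
x = (−Ka₁ + √(Ka₁² + 4·Ka₁·C))/2 = 1.0393e-01 M, so pH = 0.98.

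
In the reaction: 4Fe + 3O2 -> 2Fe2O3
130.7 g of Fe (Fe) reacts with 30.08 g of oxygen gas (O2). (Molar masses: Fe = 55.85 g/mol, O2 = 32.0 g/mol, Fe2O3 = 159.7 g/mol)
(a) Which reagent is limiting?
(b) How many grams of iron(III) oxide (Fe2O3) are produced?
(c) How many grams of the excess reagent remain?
(a) O2, (b) 100.1 g, (c) 60.7 g

Moles of Fe = 130.7 g ÷ 55.85 g/mol = 2.3402 mol
Moles of O2 = 30.08 g ÷ 32.0 g/mol = 0.94 mol
Moles ÷ coefficient: Fe: 2.3402/4 = 0.585, O2: 0.94/3 = 0.3133
(a) O2 has the smaller value, so O2 is the limiting reagent.
(b) Moles of Fe2O3 = 0.94 mol O2 × (2/3) = 0.626667 mol; mass = 0.626667 mol × 159.7 g/mol = 100.1 g
(c) Fe consumed = 0.94 × (4/3) = 1.25333 mol; remaining = 2.3402 − 1.25333 = 1.08686 mol; mass = 1.08686 mol × 55.85 g/mol = 60.7 g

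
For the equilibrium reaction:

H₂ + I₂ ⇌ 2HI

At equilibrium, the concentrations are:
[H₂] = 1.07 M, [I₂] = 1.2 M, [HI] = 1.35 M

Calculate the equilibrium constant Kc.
K_c = 1.4194

Kc = ([HI]^2) / ([H₂] × [I₂])
   = ((1.35)^2) / ((1.07)·(1.2))
   = 1.8225 / 1.284 = 1.4194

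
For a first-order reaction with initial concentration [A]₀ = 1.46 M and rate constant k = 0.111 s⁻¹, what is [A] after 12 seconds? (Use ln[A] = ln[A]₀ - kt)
0.3854 M

ln[A] = ln[A]₀ - k·t = ln(1.46) - (0.111)·(12) = 0.3784 - 1.3320 = -0.9536
[A] = e^(-0.9536) = 0.3854 M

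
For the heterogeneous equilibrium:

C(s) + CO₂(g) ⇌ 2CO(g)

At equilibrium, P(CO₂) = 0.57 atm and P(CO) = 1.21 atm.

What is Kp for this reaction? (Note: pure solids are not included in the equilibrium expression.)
K_p = 2.569

Solid C is excluded.
Kp = P(CO)²/P(CO₂) = (1.21)²/0.57 = 1.464/0.57 = 2.569.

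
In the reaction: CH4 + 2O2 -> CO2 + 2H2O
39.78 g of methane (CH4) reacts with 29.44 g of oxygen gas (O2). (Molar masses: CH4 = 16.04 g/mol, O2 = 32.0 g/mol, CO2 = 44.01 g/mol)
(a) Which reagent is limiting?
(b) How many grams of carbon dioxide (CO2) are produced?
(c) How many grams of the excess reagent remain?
(a) O2, (b) 20.24 g, (c) 32.4 g

Moles of CH4 = 39.78 g ÷ 16.04 g/mol = 2.48005 mol
Moles of O2 = 29.44 g ÷ 32.0 g/mol = 0.92 mol
Moles ÷ coefficient: CH4: 2.48005/1 = 2.48, O2: 0.92/2 = 0.46
(a) O2 has the smaller value, so O2 is the limiting reagent.
(b) Moles of CO2 = 0.92 mol O2 × (1/2) = 0.46 mol; mass = 0.46 mol × 44.01 g/mol = 20.24 g
(c) CH4 consumed = 0.92 × (1/2) = 0.46 mol; remaining = 2.48005 − 0.46 = 2.02005 mol; mass = 2.02005 mol × 16.04 g/mol = 32.4 g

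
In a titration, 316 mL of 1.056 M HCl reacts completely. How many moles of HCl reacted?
Moles = Molarity × Volume (L)
Moles = 1.056 M × 0.316 L = 0.3337 mol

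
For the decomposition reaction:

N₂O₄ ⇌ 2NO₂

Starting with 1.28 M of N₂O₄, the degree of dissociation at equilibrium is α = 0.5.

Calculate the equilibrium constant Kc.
K_c = 2.5600

x = α·[A]₀ = 0.5 × 1.28 = 0.64 M dissociated.
At eq: [N₂O₄] = 1.28 − 0.64 = 0.64 M; [NO₂] = 2x = 1.28 M.
Kc = [NO₂]²/[N₂O₄] = (1.28)²/0.64 = 2.56.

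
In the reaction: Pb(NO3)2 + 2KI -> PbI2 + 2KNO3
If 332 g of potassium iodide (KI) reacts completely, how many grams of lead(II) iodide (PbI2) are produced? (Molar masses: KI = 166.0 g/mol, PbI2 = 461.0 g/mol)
Moles of KI = 332 g ÷ 166.0 g/mol = 2 mol
Mole ratio: 1 mol PbI2 / 2 mol KI
Moles of PbI2 = 2 × (1/2) = 1 mol
Mass of PbI2 = 1 mol × 461.0 g/mol = 461 g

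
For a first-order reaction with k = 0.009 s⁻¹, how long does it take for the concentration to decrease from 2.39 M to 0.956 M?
101.81 s

From ln[A] = ln[A]₀ - k·t: t = ln([A]₀/[A])/k = ln(2.39/0.956)/0.009 = ln(2.5000)/0.009 = 0.9163/0.009 = 101.81 s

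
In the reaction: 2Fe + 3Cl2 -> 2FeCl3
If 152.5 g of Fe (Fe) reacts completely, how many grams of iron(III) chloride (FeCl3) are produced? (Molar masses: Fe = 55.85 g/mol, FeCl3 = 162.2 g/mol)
Moles of Fe = 152.5 g ÷ 55.85 g/mol = 2.73053 mol
Mole ratio: 2 mol FeCl3 / 2 mol Fe
Moles of FeCl3 = 2.73053 × (2/2) = 2.73053 mol
Mass of FeCl3 = 2.73053 mol × 162.2 g/mol = 442.9 g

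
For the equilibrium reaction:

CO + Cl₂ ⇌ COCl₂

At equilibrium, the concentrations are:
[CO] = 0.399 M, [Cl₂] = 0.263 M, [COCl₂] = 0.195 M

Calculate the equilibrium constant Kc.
K_c = 1.8583

Kc = ([COCl₂]) / ([CO] × [Cl₂])
   = ((0.195)) / ((0.399)·(0.263))
   = 0.195 / 0.10494 = 1.8583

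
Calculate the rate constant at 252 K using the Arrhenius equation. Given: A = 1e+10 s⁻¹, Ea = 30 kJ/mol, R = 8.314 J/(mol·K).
6.04e+03 s⁻¹

k = A·exp(-Ea/(R·T)) = 1e+10·exp(-30000/(8.314·252)) = 1e+10·exp(-14.3189) = 1e+10·6.0446e-07 = 6.04e+03 s⁻¹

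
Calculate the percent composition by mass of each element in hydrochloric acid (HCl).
H: 2.76%, Cl: 97.23%

Molar mass of HCl = 36.46 g/mol
% H = (1 × 1.008) / 36.46 × 100% = 1.008 / 36.46 × 100% = 2.76%
% Cl = (1 × 35.45) / 36.46 × 100% = 35.45 / 36.46 × 100% = 97.23%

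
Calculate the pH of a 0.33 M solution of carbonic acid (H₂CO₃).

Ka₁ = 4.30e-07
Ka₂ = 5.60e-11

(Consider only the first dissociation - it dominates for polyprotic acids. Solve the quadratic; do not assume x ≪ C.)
pH = 3.42

x² + Ka₁·x − Ka₁·C = 0 with Ka₁ = 4.30e-07, C = 0.33.
x = (−Ka₁ + √(Ka₁² + 4·Ka₁·C))/2 = 3.7648e-04 M, so pH = 3.42.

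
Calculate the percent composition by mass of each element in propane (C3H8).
C: 81.72%, H: 18.29%

Molar mass of C3H8 = 44.09 g/mol
% C = (3 × 12.01) / 44.09 × 100% = 36.03 / 44.09 × 100% = 81.72%
% H = (8 × 1.008) / 44.09 × 100% = 8.064 / 44.09 × 100% = 18.29%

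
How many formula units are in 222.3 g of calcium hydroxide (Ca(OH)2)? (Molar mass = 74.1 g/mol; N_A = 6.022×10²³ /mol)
Moles = 222.3 g ÷ 74.1 g/mol = 3 mol
Formula units = 3 mol × 6.022×10²³ /mol = 1.807e+24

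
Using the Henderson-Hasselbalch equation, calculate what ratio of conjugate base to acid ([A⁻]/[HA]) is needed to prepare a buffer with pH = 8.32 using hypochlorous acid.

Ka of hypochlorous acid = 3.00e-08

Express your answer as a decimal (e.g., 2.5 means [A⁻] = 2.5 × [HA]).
[A⁻]/[HA] = 6.268

pKa = −log(3.00e-08) = 7.5229. pH = pKa + log([A⁻]/[HA]). 8.32 = 7.5229 + log(ratio). log(ratio) = 8.32 − 7.5229 = 0.7971. ratio = 10^(0.7971) = 6.268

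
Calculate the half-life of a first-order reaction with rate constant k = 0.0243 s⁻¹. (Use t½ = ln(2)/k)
28.52 s

t½ = ln(2)/k = 0.6931/0.0243 = 28.52 s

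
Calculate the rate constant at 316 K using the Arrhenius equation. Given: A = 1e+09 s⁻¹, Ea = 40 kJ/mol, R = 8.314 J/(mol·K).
2.44e+02 s⁻¹

k = A·exp(-Ea/(R·T)) = 1e+09·exp(-40000/(8.314·316)) = 1e+09·exp(-15.2252) = 1e+09·2.4422e-07 = 2.44e+02 s⁻¹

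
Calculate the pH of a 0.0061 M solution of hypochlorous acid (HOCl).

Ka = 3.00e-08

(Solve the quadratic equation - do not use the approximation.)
pH = 4.87

x² + Ka×x - Ka×C = 0. Using quadratic formula: [H⁺] = 1.3513e-05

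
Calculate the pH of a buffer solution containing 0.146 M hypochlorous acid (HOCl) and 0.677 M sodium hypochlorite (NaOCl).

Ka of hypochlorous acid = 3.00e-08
pH = 8.19

pKa = -log(3.00e-08) = 7.52. pH = pKa + log([A⁻]/[HA]) = 7.52 + log(0.677/0.146)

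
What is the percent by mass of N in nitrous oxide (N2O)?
Mass of N in formula = 14.01 × 2 = 28.02 g/mol
Molar mass = 44.02 g/mol
% N = (28.02/44.02) × 100% = 63.65%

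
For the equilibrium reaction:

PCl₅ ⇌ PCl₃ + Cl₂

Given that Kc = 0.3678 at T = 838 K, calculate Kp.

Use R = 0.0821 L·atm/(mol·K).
K_p = 25.3046

Δn = (moles gaseous products) − (moles gaseous reactants) = 1
T = 838 K; RT = 0.0821 × 838 = 68.7998
Kp = Kc·(RT)^Δn = 0.3678 × (68.7998)^1 = 0.3678 × 68.7998 = 25.3046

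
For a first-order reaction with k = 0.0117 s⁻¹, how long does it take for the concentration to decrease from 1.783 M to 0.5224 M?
104.92 s

From ln[A] = ln[A]₀ - k·t: t = ln([A]₀/[A])/k = ln(1.783/0.5224)/0.0117 = ln(3.4131)/0.0117 = 1.2276/0.0117 = 104.92 s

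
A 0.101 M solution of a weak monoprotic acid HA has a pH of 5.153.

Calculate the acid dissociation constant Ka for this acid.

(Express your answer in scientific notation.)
K_a = 4.89e-10

[H⁺] = 10^(−pH) = 10^(−5.153) = 7.031e-06 M. For HA ⇌ H⁺ + A⁻, Ka = x²/(C − x) = (7.031e-06)²/(0.101 − 7.031e-06) = 4.89e-10.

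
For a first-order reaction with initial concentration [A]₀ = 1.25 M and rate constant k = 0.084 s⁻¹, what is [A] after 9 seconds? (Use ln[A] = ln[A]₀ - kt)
0.5869 M

ln[A] = ln[A]₀ - k·t = ln(1.25) - (0.084)·(9) = 0.2231 - 0.7560 = -0.5329
[A] = e^(-0.5329) = 0.5869 M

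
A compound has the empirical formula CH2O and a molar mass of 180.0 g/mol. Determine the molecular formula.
Empirical formula mass of CH2O = 30.03 g/mol
Multiplier = 180.0 / 30.03 ≈ 6
Molecular formula = (CH2O) × 6 = C6H12O6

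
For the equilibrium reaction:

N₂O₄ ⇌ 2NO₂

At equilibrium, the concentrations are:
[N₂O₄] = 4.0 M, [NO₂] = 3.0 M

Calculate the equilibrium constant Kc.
K_c = 2.2500

Kc = ([NO₂]^2) / ([N₂O₄])
   = ((3.0)^2) / ((4.0))
   = 9 / 4 = 2.2500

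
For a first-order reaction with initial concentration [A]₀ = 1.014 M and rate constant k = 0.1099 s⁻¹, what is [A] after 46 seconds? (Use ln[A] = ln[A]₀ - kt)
0.0065 M

ln[A] = ln[A]₀ - k·t = ln(1.014) - (0.1099)·(46) = 0.0139 - 5.0554 = -5.0415
[A] = e^(-5.0415) = 0.0065 M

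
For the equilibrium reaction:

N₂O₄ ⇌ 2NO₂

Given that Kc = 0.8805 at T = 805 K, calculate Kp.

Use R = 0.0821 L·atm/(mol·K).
K_p = 58.1927

Δn = (moles gaseous products) − (moles gaseous reactants) = 1
T = 805 K; RT = 0.0821 × 805 = 66.0905
Kp = Kc·(RT)^Δn = 0.8805 × (66.0905)^1 = 0.8805 × 66.0905 = 58.1927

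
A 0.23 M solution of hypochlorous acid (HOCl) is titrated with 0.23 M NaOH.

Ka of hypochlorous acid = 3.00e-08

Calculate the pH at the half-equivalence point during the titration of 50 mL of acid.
pH = pKa = 7.52

At the half-equivalence point, [HA] = [A⁻], so by Henderson–Hasselbalch pH = pKa + log(1) = pKa.
pKa = −log(3.00e-08) = 7.52.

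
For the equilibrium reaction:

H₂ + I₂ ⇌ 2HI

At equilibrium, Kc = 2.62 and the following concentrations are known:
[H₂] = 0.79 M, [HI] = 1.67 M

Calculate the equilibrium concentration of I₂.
[I₂] = 1.3474 M

Kc = ([HI]^2) / ([H₂] × [I₂]) = 2.62
[I₂]^1 = (product terms)/(Kc · other reactant terms) = 2.7889 / (2.62 · 0.79) = 1.3474
[I₂] = 1.3474 M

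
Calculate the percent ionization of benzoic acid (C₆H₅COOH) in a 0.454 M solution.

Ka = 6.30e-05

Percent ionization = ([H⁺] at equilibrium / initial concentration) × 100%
Percent ionization = 1.17%

Let x = [H⁺]. Ka = x²/(C - x) ⇒ x² + (6.30e-05)x - (6.30e-05)(0.454) = 0. x = 5.3167e-03. Percent = (5.3167e-03/0.454) × 100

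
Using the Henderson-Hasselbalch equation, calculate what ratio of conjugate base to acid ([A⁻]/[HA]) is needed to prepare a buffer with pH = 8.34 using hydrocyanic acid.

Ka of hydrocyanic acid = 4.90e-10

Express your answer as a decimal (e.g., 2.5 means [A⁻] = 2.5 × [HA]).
[A⁻]/[HA] = 0.107

pKa = −log(4.90e-10) = 9.3098. pH = pKa + log([A⁻]/[HA]). 8.34 = 9.3098 + log(ratio). log(ratio) = 8.34 − 9.3098 = -0.9698. ratio = 10^(-0.9698) = 0.107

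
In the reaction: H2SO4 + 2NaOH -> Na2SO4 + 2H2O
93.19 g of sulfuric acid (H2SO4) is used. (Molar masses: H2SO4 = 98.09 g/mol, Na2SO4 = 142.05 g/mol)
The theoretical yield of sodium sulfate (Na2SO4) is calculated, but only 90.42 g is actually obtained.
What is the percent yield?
Moles of H2SO4 = 93.19 g ÷ 98.09 g/mol = 0.950046 mol
Mole ratio: 1 mol Na2SO4 / 1 mol H2SO4
Moles of Na2SO4 = 0.950046 × (1/1) = 0.950046 mol
Theoretical yield = 0.950046 mol × 142.05 g/mol = 134.95 g
Actual yield = 90.42 g
Percent yield = (90.42 / 134.95) × 100% = 67.0%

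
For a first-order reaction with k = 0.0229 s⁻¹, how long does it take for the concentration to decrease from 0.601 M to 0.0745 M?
91.17 s

From ln[A] = ln[A]₀ - k·t: t = ln([A]₀/[A])/k = ln(0.601/0.0745)/0.0229 = ln(8.0671)/0.0229 = 2.0878/0.0229 = 91.17 s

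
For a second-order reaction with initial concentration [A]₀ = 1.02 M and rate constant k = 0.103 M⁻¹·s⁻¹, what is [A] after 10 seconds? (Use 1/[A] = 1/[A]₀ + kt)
0.4974 M

1/[A] = 1/[A]₀ + k·t = 1/1.02 + (0.103)·(10) = 0.9804 + 1.0300 = 2.0104
[A] = 1/2.0104 = 0.4974 M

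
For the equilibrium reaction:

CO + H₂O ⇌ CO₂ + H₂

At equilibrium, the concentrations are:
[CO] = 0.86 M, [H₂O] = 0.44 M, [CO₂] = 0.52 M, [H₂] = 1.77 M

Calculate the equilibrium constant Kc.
K_c = 2.4323

Kc = ([CO₂] × [H₂]) / ([CO] × [H₂O])
   = ((0.52)·(1.77)) / ((0.86)·(0.44))
   = 0.9204 / 0.3784 = 2.4323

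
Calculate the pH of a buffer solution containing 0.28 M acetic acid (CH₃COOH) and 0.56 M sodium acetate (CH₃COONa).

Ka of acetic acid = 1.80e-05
pH = 5.05

pKa = -log(1.80e-05) = 4.74. pH = pKa + log([A⁻]/[HA]) = 4.74 + log(0.56/0.28)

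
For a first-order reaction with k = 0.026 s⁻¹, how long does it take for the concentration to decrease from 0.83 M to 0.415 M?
26.66 s

From ln[A] = ln[A]₀ - k·t: t = ln([A]₀/[A])/k = ln(0.83/0.415)/0.026 = ln(2.0000)/0.026 = 0.6931/0.026 = 26.66 s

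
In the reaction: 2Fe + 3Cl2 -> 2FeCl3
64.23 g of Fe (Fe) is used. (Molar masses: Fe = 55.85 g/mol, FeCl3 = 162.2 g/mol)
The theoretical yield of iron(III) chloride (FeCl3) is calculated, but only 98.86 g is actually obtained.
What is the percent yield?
Moles of Fe = 64.23 g ÷ 55.85 g/mol = 1.15004 mol
Mole ratio: 2 mol FeCl3 / 2 mol Fe
Moles of FeCl3 = 1.15004 × (2/2) = 1.15004 mol
Theoretical yield = 1.15004 mol × 162.2 g/mol = 186.54 g
Actual yield = 98.86 g
Percent yield = (98.86 / 186.54) × 100% = 53.0%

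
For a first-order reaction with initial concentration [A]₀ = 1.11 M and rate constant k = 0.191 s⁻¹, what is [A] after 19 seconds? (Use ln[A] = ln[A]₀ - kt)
0.0295 M

ln[A] = ln[A]₀ - k·t = ln(1.11) - (0.191)·(19) = 0.1044 - 3.6290 = -3.5246
[A] = e^(-3.5246) = 0.0295 M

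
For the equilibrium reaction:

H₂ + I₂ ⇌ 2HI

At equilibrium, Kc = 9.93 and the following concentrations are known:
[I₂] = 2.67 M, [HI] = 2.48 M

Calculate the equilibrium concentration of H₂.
[H₂] = 0.2320 M

Kc = ([HI]^2) / ([H₂] × [I₂]) = 9.93
[H₂]^1 = (product terms)/(Kc · other reactant terms) = 6.1504 / (9.93 · 2.67) = 0.23198
[H₂] = 0.2320 M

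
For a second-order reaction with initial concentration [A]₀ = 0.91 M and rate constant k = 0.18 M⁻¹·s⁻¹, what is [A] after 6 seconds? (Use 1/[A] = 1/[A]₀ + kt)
0.4589 M

1/[A] = 1/[A]₀ + k·t = 1/0.91 + (0.18)·(6) = 1.0989 + 1.0800 = 2.1789
[A] = 1/2.1789 = 0.4589 M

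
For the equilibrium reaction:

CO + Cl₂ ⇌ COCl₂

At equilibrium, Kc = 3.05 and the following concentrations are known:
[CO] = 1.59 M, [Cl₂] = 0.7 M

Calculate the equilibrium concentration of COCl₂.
[COCl₂] = 3.3946 M

Kc = ([COCl₂]) / ([CO] × [Cl₂]) = 3.05
[COCl₂]^1 = Kc · (reactant terms)/(other product terms) = 3.05 · 1.113 / 1 = 3.3946
[COCl₂] = 3.3946 M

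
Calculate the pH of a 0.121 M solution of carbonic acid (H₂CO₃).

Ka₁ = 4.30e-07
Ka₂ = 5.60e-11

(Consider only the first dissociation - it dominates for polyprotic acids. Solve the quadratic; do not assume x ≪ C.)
pH = 3.64

x² + Ka₁·x − Ka₁·C = 0 with Ka₁ = 4.30e-07, C = 0.121.
x = (−Ka₁ + √(Ka₁² + 4·Ka₁·C))/2 = 2.2789e-04 M, so pH = 3.64.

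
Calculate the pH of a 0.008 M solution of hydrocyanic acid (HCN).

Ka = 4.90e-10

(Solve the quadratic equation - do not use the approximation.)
pH = 5.70

x² + Ka×x - Ka×C = 0. Using quadratic formula: [H⁺] = 1.9797e-06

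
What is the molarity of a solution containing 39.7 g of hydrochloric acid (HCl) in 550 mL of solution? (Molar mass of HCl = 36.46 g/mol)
Moles of HCl = 39.7 g ÷ 36.46 g/mol = 1.08886 mol
Volume = 550 mL = 0.55 L
Molarity = 1.08886 mol ÷ 0.55 L = 1.98 M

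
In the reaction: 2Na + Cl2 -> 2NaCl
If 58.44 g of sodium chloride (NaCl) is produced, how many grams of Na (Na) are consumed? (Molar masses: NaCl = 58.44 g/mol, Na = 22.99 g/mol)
Moles of NaCl = 58.44 g ÷ 58.44 g/mol = 1 mol
Mole ratio: 2 mol Na / 2 mol NaCl
Moles of Na = 1 × (2/2) = 1 mol
Mass of Na = 1 mol × 22.99 g/mol = 22.99 g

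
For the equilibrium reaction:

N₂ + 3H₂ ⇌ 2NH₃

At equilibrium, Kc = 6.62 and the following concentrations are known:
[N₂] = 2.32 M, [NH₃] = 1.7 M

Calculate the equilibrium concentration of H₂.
[H₂] = 0.5730 M

Kc = ([NH₃]^2) / ([N₂] × [H₂]^3) = 6.62
[H₂]^3 = (product terms)/(Kc · other reactant terms) = 2.89 / (6.62 · 2.32) = 0.18817
[H₂] = (0.18817)^(1/3) = 0.5730 M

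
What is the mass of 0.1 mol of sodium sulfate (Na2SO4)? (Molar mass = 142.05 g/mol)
Mass = 0.1 mol × 142.05 g/mol = 14.21 g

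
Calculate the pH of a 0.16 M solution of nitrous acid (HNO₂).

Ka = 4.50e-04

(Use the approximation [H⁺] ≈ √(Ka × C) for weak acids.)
pH = 2.07

[H⁺] = √(Ka × C) = √(4.50e-04 × 0.16) = 8.4853e-03. pH = -log(8.4853e-03)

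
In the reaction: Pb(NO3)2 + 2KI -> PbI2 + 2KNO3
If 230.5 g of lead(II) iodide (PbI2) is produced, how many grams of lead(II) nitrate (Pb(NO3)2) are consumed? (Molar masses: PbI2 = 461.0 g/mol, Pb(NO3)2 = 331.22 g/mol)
Moles of PbI2 = 230.5 g ÷ 461.0 g/mol = 0.5 mol
Mole ratio: 1 mol Pb(NO3)2 / 1 mol PbI2
Moles of Pb(NO3)2 = 0.5 × (1/1) = 0.5 mol
Mass of Pb(NO3)2 = 0.5 mol × 331.22 g/mol = 165.6 g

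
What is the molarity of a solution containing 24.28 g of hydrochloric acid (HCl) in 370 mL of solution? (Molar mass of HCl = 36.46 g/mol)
Moles of HCl = 24.28 g ÷ 36.46 g/mol = 0.665935 mol
Volume = 370 mL = 0.37 L
Molarity = 0.665935 mol ÷ 0.37 L = 1.8 M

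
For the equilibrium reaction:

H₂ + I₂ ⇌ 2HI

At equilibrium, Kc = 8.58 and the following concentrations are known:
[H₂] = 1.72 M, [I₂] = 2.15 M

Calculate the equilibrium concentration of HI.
[HI] = 5.6328 M

Kc = ([HI]^2) / ([H₂] × [I₂]) = 8.58
[HI]^2 = Kc · (reactant terms)/(other product terms) = 8.58 · 3.698 / 1 = 31.729
[HI] = (31.729)^(1/2) = 5.6328 M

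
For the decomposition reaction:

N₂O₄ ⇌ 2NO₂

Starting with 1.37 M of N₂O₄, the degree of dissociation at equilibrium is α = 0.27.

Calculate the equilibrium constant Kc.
K_c = 0.5472

x = α·[A]₀ = 0.27 × 1.37 = 0.3699 M dissociated.
At eq: [N₂O₄] = 1.37 − 0.3699 = 1 M; [NO₂] = 2x = 0.7398 M.
Kc = [NO₂]²/[N₂O₄] = (0.7398)²/1 = 0.5472.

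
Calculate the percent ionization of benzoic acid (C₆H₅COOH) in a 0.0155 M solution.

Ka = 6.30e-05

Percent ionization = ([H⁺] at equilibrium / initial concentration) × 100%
Percent ionization = 6.18%

Let x = [H⁺]. Ka = x²/(C - x) ⇒ x² + (6.30e-05)x - (6.30e-05)(0.0155) = 0. x = 9.5718e-04. Percent = (9.5718e-04/0.0155) × 100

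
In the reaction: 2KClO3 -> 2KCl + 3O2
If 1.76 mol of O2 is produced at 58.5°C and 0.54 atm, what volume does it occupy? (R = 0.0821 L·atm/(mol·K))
T = 58.5°C + 273.15 = 331.65 K
V = nRT/P = (1.76 × 0.0821 × 331.65) / 0.54
V = 88.74 L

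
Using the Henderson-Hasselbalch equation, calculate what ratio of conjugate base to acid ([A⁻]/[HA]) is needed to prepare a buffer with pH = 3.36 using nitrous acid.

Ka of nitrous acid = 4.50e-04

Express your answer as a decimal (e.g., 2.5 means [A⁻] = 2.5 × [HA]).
[A⁻]/[HA] = 1.031

pKa = −log(4.50e-04) = 3.3468. pH = pKa + log([A⁻]/[HA]). 3.36 = 3.3468 + log(ratio). log(ratio) = 3.36 − 3.3468 = 0.0132. ratio = 10^(0.0132) = 1.031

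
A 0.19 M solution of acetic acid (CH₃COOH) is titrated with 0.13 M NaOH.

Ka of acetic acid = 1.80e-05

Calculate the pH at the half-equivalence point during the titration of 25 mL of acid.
pH = pKa = 4.74

At the half-equivalence point, [HA] = [A⁻], so by Henderson–Hasselbalch pH = pKa + log(1) = pKa.
pKa = −log(1.80e-05) = 4.74.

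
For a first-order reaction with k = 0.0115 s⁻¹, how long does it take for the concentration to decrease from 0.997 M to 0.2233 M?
130.11 s

From ln[A] = ln[A]₀ - k·t: t = ln([A]₀/[A])/k = ln(0.997/0.2233)/0.0115 = ln(4.4648)/0.0115 = 1.4962/0.0115 = 130.11 s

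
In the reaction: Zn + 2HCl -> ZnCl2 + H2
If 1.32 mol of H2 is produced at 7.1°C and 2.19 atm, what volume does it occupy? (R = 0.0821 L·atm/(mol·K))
T = 7.1°C + 273.15 = 280.25 K
V = nRT/P = (1.32 × 0.0821 × 280.25) / 2.19
V = 13.87 L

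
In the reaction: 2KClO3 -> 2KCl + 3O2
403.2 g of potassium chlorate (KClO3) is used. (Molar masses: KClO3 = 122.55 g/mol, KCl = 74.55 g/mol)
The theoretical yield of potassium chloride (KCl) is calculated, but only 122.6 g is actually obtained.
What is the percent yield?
Moles of KClO3 = 403.2 g ÷ 122.55 g/mol = 3.29009 mol
Mole ratio: 2 mol KCl / 2 mol KClO3
Moles of KCl = 3.29009 × (2/2) = 3.29009 mol
Theoretical yield = 3.29009 mol × 74.55 g/mol = 245.28 g
Actual yield = 122.6 g
Percent yield = (122.6 / 245.28) × 100% = 50.0%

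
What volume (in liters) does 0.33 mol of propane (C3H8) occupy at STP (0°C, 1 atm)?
At STP, 1 mol of gas occupies 22.4 L
Volume = 0.33 mol × 22.4 L/mol = 7.39 L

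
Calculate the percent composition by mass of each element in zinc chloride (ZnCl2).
Zn: 47.97%, Cl: 52.03%

Molar mass of ZnCl2 = 136.28 g/mol
% Zn = (1 × 65.38) / 136.28 × 100% = 65.38 / 136.28 × 100% = 47.97%
% Cl = (2 × 35.45) / 136.28 × 100% = 70.9 / 136.28 × 100% = 52.03%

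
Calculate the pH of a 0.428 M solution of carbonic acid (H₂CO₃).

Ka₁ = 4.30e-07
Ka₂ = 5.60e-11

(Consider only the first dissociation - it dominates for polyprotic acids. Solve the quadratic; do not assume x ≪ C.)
pH = 3.37

x² + Ka₁·x − Ka₁·C = 0 with Ka₁ = 4.30e-07, C = 0.428.
x = (−Ka₁ + √(Ka₁² + 4·Ka₁·C))/2 = 4.2878e-04 M, so pH = 3.37.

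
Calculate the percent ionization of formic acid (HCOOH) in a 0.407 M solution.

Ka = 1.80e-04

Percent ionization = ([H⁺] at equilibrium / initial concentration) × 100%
Percent ionization = 2.08%

Let x = [H⁺]. Ka = x²/(C - x) ⇒ x² + (1.80e-04)x - (1.80e-04)(0.407) = 0. x = 8.4697e-03. Percent = (8.4697e-03/0.407) × 100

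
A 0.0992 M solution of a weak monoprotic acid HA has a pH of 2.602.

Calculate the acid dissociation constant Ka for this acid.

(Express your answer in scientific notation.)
K_a = 6.47e-05

[H⁺] = 10^(−pH) = 10^(−2.602) = 2.500e-03 M. For HA ⇌ H⁺ + A⁻, Ka = x²/(C − x) = (2.500e-03)²/(0.0992 − 2.500e-03) = 6.47e-05.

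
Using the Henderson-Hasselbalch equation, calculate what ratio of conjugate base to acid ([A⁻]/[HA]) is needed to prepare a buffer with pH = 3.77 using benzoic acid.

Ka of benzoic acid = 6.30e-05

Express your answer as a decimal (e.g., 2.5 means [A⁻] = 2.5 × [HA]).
[A⁻]/[HA] = 0.371

pKa = −log(6.30e-05) = 4.2007. pH = pKa + log([A⁻]/[HA]). 3.77 = 4.2007 + log(ratio). log(ratio) = 3.77 − 4.2007 = -0.4307. ratio = 10^(-0.4307) = 0.371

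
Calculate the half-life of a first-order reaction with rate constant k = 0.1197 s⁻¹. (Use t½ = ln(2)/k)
5.79 s

t½ = ln(2)/k = 0.6931/0.1197 = 5.79 s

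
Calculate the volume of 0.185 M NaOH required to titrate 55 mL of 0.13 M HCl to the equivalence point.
V_{base} = 38.6 mL

At equivalence: moles acid = moles base.
moles HCl = 0.13 M × 0.055 L = 0.00715 mol
V_NaOH = 0.00715 mol ÷ 0.185 M = 0.03865 L = 38.6 mL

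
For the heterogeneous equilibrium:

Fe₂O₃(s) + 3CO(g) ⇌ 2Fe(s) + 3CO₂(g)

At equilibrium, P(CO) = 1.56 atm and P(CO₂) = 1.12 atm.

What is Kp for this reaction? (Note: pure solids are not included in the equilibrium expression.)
K_p = 0.370

Solids (Fe₂O₃, Fe) are excluded.
Kp = P(CO₂)³/P(CO)³ = (1.12)³/(1.56)³ = 1.405/3.796 = 0.370.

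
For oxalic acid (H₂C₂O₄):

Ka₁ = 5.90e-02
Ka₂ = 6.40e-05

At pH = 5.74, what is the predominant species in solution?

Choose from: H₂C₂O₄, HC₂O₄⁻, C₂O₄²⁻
C₂O₄²⁻

pKa1 = 1.23, pKa2 = 4.19. Each pKa is the crossover between adjacent species; pH = 5.74 lies in the region where C₂O₄²⁻ predominates.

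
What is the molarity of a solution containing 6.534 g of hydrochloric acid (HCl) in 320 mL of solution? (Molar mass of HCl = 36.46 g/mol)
Moles of HCl = 6.534 g ÷ 36.46 g/mol = 0.17921 mol
Volume = 320 mL = 0.32 L
Molarity = 0.17921 mol ÷ 0.32 L = 0.56 M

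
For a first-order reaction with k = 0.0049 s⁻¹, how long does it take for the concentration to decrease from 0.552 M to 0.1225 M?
307.23 s

From ln[A] = ln[A]₀ - k·t: t = ln([A]₀/[A])/k = ln(0.552/0.1225)/0.0049 = ln(4.5061)/0.0049 = 1.5054/0.0049 = 307.23 s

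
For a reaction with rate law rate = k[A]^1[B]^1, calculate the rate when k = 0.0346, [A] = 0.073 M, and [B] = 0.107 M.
0.0002703 M/s

rate = k·[A]^1·[B]^1 = 0.0346·(0.073)^1·(0.107)^1 = 0.0346·0.073·0.107 = 0.0002703 M/s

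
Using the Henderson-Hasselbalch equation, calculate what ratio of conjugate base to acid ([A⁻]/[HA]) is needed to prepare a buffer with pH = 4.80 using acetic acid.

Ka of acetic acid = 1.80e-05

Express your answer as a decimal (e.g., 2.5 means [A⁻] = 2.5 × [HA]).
[A⁻]/[HA] = 1.136

pKa = −log(1.80e-05) = 4.7447. pH = pKa + log([A⁻]/[HA]). 4.80 = 4.7447 + log(ratio). log(ratio) = 4.80 − 4.7447 = 0.0553. ratio = 10^(0.0553) = 1.136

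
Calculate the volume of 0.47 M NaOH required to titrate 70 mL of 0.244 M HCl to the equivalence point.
V_{base} = 36.3 mL

At equivalence: moles acid = moles base.
moles HCl = 0.244 M × 0.07 L = 0.01708 mol
V_NaOH = 0.01708 mol ÷ 0.47 M = 0.03634 L = 36.3 mL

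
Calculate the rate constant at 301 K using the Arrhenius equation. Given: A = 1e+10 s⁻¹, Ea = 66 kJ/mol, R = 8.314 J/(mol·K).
3.52e-02 s⁻¹

k = A·exp(-Ea/(R·T)) = 1e+10·exp(-66000/(8.314·301)) = 1e+10·exp(-26.3735) = 1e+10·3.5168e-12 = 3.52e-02 s⁻¹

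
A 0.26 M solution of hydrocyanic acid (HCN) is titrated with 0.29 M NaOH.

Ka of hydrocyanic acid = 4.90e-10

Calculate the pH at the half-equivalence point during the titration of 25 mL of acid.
pH = pKa = 9.31

At the half-equivalence point, [HA] = [A⁻], so by Henderson–Hasselbalch pH = pKa + log(1) = pKa.
pKa = −log(4.90e-10) = 9.31.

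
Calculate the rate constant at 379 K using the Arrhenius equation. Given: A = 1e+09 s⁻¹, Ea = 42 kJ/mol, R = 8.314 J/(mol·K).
1.63e+03 s⁻¹

k = A·exp(-Ea/(R·T)) = 1e+09·exp(-42000/(8.314·379)) = 1e+09·exp(-13.3291) = 1e+09·1.6265e-06 = 1.63e+03 s⁻¹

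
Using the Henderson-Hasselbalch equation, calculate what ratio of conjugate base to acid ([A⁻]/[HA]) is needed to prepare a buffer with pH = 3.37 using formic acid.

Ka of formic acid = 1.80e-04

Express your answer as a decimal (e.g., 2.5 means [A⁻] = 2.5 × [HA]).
[A⁻]/[HA] = 0.422

pKa = −log(1.80e-04) = 3.7447. pH = pKa + log([A⁻]/[HA]). 3.37 = 3.7447 + log(ratio). log(ratio) = 3.37 − 3.7447 = -0.3747. ratio = 10^(-0.3747) = 0.422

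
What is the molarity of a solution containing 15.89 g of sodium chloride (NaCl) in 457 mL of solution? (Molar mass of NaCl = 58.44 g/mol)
Moles of NaCl = 15.89 g ÷ 58.44 g/mol = 0.271903 mol
Volume = 457 mL = 0.457 L
Molarity = 0.271903 mol ÷ 0.457 L = 0.595 M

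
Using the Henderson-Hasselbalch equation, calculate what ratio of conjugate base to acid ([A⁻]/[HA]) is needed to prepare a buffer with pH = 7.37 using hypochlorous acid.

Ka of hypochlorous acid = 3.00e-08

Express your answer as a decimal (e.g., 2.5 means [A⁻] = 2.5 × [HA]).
[A⁻]/[HA] = 0.703

pKa = −log(3.00e-08) = 7.5229. pH = pKa + log([A⁻]/[HA]). 7.37 = 7.5229 + log(ratio). log(ratio) = 7.37 − 7.5229 = -0.1529. ratio = 10^(-0.1529) = 0.703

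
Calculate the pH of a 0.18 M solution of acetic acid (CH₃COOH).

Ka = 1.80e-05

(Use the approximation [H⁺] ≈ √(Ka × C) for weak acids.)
pH = 2.74

[H⁺] = √(Ka × C) = √(1.80e-05 × 0.18) = 1.8000e-03. pH = -log(1.8000e-03)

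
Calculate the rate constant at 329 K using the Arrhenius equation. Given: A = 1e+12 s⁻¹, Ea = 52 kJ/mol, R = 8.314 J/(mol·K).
5.54e+03 s⁻¹

k = A·exp(-Ea/(R·T)) = 1e+12·exp(-52000/(8.314·329)) = 1e+12·exp(-19.0107) = 1e+12·5.5433e-09 = 5.54e+03 s⁻¹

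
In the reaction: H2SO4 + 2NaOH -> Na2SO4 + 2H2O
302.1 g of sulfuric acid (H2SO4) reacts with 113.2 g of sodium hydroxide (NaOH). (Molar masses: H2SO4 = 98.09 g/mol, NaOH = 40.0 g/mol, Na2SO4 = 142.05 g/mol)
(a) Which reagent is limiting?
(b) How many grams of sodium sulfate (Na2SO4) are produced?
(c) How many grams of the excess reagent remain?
(a) NaOH, (b) 201 g, (c) 163.3 g

Moles of H2SO4 = 302.1 g ÷ 98.09 g/mol = 3.07982 mol
Moles of NaOH = 113.2 g ÷ 40.0 g/mol = 2.83 mol
Moles ÷ coefficient: H2SO4: 3.07982/1 = 3.08, NaOH: 2.83/2 = 1.415
(a) NaOH has the smaller value, so NaOH is the limiting reagent.
(b) Moles of Na2SO4 = 2.83 mol NaOH × (1/2) = 1.415 mol; mass = 1.415 mol × 142.05 g/mol = 201 g
(c) H2SO4 consumed = 2.83 × (1/2) = 1.415 mol; remaining = 3.07982 − 1.415 = 1.66482 mol; mass = 1.66482 mol × 98.09 g/mol = 163.3 g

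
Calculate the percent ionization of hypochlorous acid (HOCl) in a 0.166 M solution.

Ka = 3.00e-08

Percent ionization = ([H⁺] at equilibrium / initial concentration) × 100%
Percent ionization = 0.0425%

Let x = [H⁺]. Ka = x²/(C - x) ⇒ x² + (3.00e-08)x - (3.00e-08)(0.166) = 0. x = 7.0554e-05. Percent = (7.0554e-05/0.166) × 100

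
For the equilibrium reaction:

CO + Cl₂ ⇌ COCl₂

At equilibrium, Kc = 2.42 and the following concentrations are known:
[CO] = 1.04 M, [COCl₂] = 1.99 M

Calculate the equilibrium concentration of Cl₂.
[Cl₂] = 0.7907 M

Kc = ([COCl₂]) / ([CO] × [Cl₂]) = 2.42
[Cl₂]^1 = (product terms)/(Kc · other reactant terms) = 1.99 / (2.42 · 1.04) = 0.79069
[Cl₂] = 0.7907 M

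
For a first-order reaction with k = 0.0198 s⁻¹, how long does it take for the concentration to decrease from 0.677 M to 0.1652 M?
71.24 s

From ln[A] = ln[A]₀ - k·t: t = ln([A]₀/[A])/k = ln(0.677/0.1652)/0.0198 = ln(4.0981)/0.0198 = 1.4105/0.0198 = 71.24 s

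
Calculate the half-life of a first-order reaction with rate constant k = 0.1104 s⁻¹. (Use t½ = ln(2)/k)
6.28 s

t½ = ln(2)/k = 0.6931/0.1104 = 6.28 s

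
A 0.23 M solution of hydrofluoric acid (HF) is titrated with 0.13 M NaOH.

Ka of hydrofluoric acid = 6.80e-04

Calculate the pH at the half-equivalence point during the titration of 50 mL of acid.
pH = pKa = 3.17

At the half-equivalence point, [HA] = [A⁻], so by Henderson–Hasselbalch pH = pKa + log(1) = pKa.
pKa = −log(6.80e-04) = 3.17.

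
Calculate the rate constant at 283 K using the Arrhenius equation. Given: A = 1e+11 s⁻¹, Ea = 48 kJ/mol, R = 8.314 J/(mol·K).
1.38e+02 s⁻¹

k = A·exp(-Ea/(R·T)) = 1e+11·exp(-48000/(8.314·283)) = 1e+11·exp(-20.4007) = 1e+11·1.3807e-09 = 1.38e+02 s⁻¹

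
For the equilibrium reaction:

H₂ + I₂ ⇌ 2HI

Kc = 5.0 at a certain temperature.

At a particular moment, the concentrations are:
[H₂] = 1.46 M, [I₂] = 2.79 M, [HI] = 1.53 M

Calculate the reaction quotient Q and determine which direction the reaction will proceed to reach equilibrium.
Q = 0.575, Q < K, reaction proceeds forward (toward products)

Q = ([HI]^2) / ([H₂] × [I₂])
  = ((1.53)^2) / ((1.46)·(2.79)) = 2.3409/4.0734 = 0.5747
Since Q = 0.5747 < Kc = 5.0, the reaction proceeds forward (toward products) to reach equilibrium.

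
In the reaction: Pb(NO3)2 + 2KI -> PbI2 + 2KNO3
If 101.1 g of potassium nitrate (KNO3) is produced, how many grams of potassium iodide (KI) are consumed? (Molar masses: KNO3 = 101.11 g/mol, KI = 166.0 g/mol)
Moles of KNO3 = 101.1 g ÷ 101.11 g/mol = 0.999901 mol
Mole ratio: 2 mol KI / 2 mol KNO3
Moles of KI = 0.999901 × (2/2) = 0.999901 mol
Mass of KI = 0.999901 mol × 166.0 g/mol = 166 g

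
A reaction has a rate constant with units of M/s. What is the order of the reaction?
zero order (0)

For an n-th order reaction, k has units M^(1-n)·s⁻¹. Matching M/s gives 1-n = 1, so n = 0 (zero order).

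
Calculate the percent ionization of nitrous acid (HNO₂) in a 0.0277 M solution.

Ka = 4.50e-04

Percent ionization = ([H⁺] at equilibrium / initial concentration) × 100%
Percent ionization = 12%

Let x = [H⁺]. Ka = x²/(C - x) ⇒ x² + (4.50e-04)x - (4.50e-04)(0.0277) = 0. x = 3.3127e-03. Percent = (3.3127e-03/0.0277) × 100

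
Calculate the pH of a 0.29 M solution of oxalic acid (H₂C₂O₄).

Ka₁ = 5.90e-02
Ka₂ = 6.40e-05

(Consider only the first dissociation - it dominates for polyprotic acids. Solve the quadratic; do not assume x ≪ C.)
pH = 0.98

x² + Ka₁·x − Ka₁·C = 0 with Ka₁ = 5.90e-02, C = 0.29.
x = (−Ka₁ + √(Ka₁² + 4·Ka₁·C))/2 = 1.0459e-01 M, so pH = 0.98.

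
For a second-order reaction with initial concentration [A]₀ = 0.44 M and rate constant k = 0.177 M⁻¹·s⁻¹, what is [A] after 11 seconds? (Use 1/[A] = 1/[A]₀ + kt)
0.2370 M

1/[A] = 1/[A]₀ + k·t = 1/0.44 + (0.177)·(11) = 2.2727 + 1.9470 = 4.2197
[A] = 1/4.2197 = 0.2370 M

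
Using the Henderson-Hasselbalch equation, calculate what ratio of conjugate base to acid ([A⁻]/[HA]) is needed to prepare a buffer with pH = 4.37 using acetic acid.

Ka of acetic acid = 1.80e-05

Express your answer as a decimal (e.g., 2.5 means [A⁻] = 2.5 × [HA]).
[A⁻]/[HA] = 0.422

pKa = −log(1.80e-05) = 4.7447. pH = pKa + log([A⁻]/[HA]). 4.37 = 4.7447 + log(ratio). log(ratio) = 4.37 − 4.7447 = -0.3747. ratio = 10^(-0.3747) = 0.422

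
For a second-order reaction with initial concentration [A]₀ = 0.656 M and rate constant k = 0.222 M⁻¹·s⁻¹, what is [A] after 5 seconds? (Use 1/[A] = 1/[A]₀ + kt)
0.3796 M

1/[A] = 1/[A]₀ + k·t = 1/0.656 + (0.222)·(5) = 1.5244 + 1.1100 = 2.6344
[A] = 1/2.6344 = 0.3796 M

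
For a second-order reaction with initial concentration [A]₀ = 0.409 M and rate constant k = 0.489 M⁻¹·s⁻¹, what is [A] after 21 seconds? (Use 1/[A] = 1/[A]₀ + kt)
0.0787 M

1/[A] = 1/[A]₀ + k·t = 1/0.409 + (0.489)·(21) = 2.4450 + 10.2690 = 12.7140
[A] = 1/12.7140 = 0.0787 M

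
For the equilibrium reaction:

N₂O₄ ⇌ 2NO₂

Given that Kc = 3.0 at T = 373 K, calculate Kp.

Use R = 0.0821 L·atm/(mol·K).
K_p = 91.8699

Δn = (moles gaseous products) − (moles gaseous reactants) = 1
T = 373 K; RT = 0.0821 × 373 = 30.6233
Kp = Kc·(RT)^Δn = 3.0 × (30.6233)^1 = 3.0 × 30.6233 = 91.8699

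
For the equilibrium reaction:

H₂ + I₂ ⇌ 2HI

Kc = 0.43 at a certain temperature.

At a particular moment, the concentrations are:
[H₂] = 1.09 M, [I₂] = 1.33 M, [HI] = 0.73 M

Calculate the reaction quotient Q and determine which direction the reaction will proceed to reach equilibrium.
Q = 0.368, Q < K, reaction proceeds forward (toward products)

Q = ([HI]^2) / ([H₂] × [I₂])
  = ((0.73)^2) / ((1.09)·(1.33)) = 0.5329/1.4497 = 0.3676
Since Q = 0.3676 < Kc = 0.43, the reaction proceeds forward (toward products) to reach equilibrium.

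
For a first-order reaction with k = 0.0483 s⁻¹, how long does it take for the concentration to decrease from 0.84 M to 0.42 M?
14.35 s

From ln[A] = ln[A]₀ - k·t: t = ln([A]₀/[A])/k = ln(0.84/0.42)/0.0483 = ln(2.0000)/0.0483 = 0.6931/0.0483 = 14.35 s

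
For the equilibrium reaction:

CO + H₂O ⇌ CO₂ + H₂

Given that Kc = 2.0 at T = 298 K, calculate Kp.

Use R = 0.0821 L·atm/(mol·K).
K_p = 2.0000

Δn = (moles gaseous products) − (moles gaseous reactants) = 0
T = 298 K; RT = 0.0821 × 298 = 24.4658
Kp = Kc·(RT)^Δn = 2.0 × (24.4658)^0 = 2.0 × 1 = 2.0000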